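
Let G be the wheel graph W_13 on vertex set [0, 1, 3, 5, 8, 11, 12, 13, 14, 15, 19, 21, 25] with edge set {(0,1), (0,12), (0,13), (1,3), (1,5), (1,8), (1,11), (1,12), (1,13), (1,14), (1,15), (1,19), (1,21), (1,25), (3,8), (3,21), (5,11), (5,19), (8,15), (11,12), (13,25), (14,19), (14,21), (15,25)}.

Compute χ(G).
χ(G) = 3

Clique number ω(G) = 3 (lower bound: χ ≥ ω).
The clique on [0, 1, 12] has size 3, forcing χ ≥ 3, and the coloring below uses 3 colors, so χ(G) = 3.
A valid 3-coloring: color 1: [1]; color 2: [3, 5, 12, 13, 14, 15]; color 3: [0, 8, 11, 19, 21, 25].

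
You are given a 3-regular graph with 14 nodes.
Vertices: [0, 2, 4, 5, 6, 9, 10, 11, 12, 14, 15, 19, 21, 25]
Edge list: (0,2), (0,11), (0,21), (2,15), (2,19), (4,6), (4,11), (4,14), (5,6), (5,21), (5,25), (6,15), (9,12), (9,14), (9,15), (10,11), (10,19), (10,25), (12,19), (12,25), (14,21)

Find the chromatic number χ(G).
χ(G) = 3

Clique number ω(G) = 2 (lower bound: χ ≥ ω).
Odd cycle [11, 10, 19, 2, 0] needs 3 colors (χ ≥ 3).
The coloring below uses 3 colors, so χ(G) = 3.
A valid 3-coloring: color 1: [0, 4, 5, 10, 12, 15]; color 2: [2, 6, 11, 14, 25]; color 3: [9, 19, 21].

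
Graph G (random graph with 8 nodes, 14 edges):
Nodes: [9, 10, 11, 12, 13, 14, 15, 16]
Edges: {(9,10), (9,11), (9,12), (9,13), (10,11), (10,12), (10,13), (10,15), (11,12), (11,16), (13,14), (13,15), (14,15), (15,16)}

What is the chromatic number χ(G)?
χ(G) = 4

Clique number ω(G) = 4 (lower bound: χ ≥ ω).
The clique on [9, 10, 11, 12] has size 4, forcing χ ≥ 4, and the coloring below uses 4 colors, so χ(G) = 4.
A valid 4-coloring: color 1: [10, 14, 16]; color 2: [9, 15]; color 3: [11, 13]; color 4: [12].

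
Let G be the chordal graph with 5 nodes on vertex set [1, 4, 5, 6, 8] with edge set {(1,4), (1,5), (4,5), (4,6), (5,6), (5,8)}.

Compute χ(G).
χ(G) = 3

Clique number ω(G) = 3 (lower bound: χ ≥ ω).
The clique on [1, 4, 5] has size 3, forcing χ ≥ 3, and the coloring below uses 3 colors, so χ(G) = 3.
A valid 3-coloring: color 1: [5]; color 2: [4, 8]; color 3: [1, 6].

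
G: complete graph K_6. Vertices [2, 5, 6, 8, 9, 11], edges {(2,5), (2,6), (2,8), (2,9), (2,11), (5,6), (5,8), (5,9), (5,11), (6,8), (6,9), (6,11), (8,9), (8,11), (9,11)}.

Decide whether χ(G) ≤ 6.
A valid 6-coloring: color 1: [8]; color 2: [6]; color 3: [11]; color 4: [5]; color 5: [9]; color 6: [2].
(χ(G) = 6 ≤ 6.)

Yes, G is 6-colorable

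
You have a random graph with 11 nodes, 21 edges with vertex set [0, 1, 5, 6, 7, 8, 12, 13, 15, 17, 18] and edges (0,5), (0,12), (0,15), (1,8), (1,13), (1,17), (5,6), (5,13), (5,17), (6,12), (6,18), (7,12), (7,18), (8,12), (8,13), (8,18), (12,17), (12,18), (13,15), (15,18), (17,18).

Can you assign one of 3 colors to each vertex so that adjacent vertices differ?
A valid 3-coloring: color 1: [0, 13, 18]; color 2: [1, 5, 12, 15]; color 3: [6, 7, 8, 17].
(χ(G) = 3 ≤ 3.)

Yes, G is 3-colorable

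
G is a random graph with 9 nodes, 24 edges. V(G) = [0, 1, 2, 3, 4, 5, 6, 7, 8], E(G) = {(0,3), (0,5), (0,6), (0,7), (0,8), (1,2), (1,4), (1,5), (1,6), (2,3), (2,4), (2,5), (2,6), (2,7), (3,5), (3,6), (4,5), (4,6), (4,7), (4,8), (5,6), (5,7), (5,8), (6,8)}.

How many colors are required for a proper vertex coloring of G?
Clique number ω(G) = 5 (lower bound: χ ≥ ω).
The clique on [1, 2, 4, 5, 6] has size 5, forcing χ ≥ 5, and the coloring below uses 5 colors, so χ(G) = 5.
A valid 5-coloring: color 1: [5]; color 2: [6, 7]; color 3: [2, 8]; color 4: [0, 4]; color 5: [1, 3].

χ(G) = 5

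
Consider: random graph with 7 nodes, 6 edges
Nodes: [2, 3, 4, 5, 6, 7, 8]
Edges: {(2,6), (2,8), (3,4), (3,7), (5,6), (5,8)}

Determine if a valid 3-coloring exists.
A valid 3-coloring: color 1: [2, 3, 5]; color 2: [4, 6, 7, 8].
(χ(G) = 2 ≤ 3.)

Yes, G is 3-colorable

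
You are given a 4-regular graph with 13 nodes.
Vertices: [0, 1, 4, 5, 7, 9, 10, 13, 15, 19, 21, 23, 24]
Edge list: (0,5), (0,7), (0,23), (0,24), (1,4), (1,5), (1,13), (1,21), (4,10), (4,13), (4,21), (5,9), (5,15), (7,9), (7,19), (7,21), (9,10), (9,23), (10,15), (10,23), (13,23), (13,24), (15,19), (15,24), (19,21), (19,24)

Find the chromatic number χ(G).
Clique number ω(G) = 3 (lower bound: χ ≥ ω).
The clique on [1, 4, 21] has size 3, forcing χ ≥ 3, and the coloring below uses 3 colors, so χ(G) = 3.
A valid 3-coloring: color 1: [4, 5, 19, 23]; color 2: [0, 9, 13, 15, 21]; color 3: [1, 7, 10, 24].

χ(G) = 3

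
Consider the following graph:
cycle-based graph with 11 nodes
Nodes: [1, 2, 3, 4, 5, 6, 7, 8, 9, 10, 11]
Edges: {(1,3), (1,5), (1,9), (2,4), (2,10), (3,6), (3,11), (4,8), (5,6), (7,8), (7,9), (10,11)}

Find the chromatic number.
χ(G) = 3

Clique number ω(G) = 2 (lower bound: χ ≥ ω).
Odd cycle [9, 7, 8, 4, 2, 10, 11, 3, 1] needs 3 colors (χ ≥ 3).
The coloring below uses 3 colors, so χ(G) = 3.
A valid 3-coloring: color 1: [1, 4, 6, 7, 10]; color 2: [2, 3, 5, 8, 9]; color 3: [11].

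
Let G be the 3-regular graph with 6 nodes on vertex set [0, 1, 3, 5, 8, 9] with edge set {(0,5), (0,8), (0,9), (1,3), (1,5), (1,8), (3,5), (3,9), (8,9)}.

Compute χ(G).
Clique number ω(G) = 3 (lower bound: χ ≥ ω).
The clique on [0, 8, 9] has size 3, forcing χ ≥ 3, and the coloring below uses 3 colors, so χ(G) = 3.
A valid 3-coloring: color 1: [5, 9]; color 2: [0, 1]; color 3: [3, 8].

χ(G) = 3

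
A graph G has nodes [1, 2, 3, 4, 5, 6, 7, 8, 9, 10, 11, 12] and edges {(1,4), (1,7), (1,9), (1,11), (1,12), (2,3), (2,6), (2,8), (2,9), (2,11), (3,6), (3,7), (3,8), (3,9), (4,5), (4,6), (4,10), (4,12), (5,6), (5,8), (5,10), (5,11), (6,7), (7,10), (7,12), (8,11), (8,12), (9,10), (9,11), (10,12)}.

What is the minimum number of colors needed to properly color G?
Clique number ω(G) = 3 (lower bound: χ ≥ ω).
Suppose a proper 3-coloring c exists. The clique [1, 4, 12] takes 3 distinct colors; by symmetry let c(1) = 1, c(4) = 2, c(12) = 3.
- Vertex 7: neighbors [1, 12] already have colors [1, 3] ⇒ c(7) = 2.
- Vertex 10: neighbors [4, 12] already have colors [2, 3] ⇒ c(10) = 1.
- Vertex 5: neighbors [10, 4] already have colors [1, 2] ⇒ c(5) = 3.
- Vertex 11: neighbors [1, 5] already have colors [1, 3] ⇒ c(11) = 2.
- Vertex 6: neighbors [4, 5] already have colors [2, 3] ⇒ c(6) = 1.
- Vertex 2: neighbors [6, 11] already have colors [1, 2] ⇒ c(2) = 3.
- Vertex 3: neighbors [6, 7, 2] already have colors [1, 2, 3] — all 3 colors blocked. Contradiction.
The forced assignments end in a contradiction, so G has no proper 3-coloring (χ ≥ 4).
The coloring below uses 4 colors, so χ(G) = 4.
A valid 4-coloring: color 1: [2, 5, 12]; color 2: [1, 3, 10]; color 3: [4, 7, 11]; color 4: [6, 8, 9].

χ(G) = 4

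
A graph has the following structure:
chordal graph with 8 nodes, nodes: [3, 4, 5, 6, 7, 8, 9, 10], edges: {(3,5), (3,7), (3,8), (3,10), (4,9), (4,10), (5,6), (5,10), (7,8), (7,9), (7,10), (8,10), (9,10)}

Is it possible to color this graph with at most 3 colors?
No, G is not 3-colorable

The clique on vertices [3, 7, 8, 10] has size 4 > 3, so it alone needs 4 colors.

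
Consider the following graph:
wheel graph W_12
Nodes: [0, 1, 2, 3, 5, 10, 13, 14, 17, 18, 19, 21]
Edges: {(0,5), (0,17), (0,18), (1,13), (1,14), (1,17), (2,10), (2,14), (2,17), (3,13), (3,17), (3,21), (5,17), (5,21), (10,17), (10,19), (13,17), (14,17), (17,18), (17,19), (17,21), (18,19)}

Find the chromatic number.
χ(G) = 4

Clique number ω(G) = 3 (lower bound: χ ≥ ω).
Odd cycle [10, 19, 18, 0, 5, 21, 3, 13, 1, 14, 2] needs 3 colors (χ ≥ 3).
Vertex 17 is adjacent to every vertex of [0, 1, 2, 3, 5, 10, 13, 14, 18, 19, 21], which already need 3 colors among themselves, so 17 needs a new color (χ ≥ 4).
The coloring below uses 4 colors, so χ(G) = 4.
A valid 4-coloring: color 1: [17]; color 2: [3, 5, 10, 14, 18]; color 3: [0, 2, 13, 19, 21]; color 4: [1].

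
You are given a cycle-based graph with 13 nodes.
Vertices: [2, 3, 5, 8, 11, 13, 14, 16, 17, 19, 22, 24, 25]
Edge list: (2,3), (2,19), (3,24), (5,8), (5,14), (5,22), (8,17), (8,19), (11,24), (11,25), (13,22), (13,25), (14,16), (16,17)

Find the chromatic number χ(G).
χ(G) = 3

Clique number ω(G) = 2 (lower bound: χ ≥ ω).
Odd cycle [14, 16, 17, 8, 5] needs 3 colors (χ ≥ 3).
The coloring below uses 3 colors, so χ(G) = 3.
A valid 3-coloring: color 1: [3, 5, 11, 13, 16, 19]; color 2: [2, 8, 14, 22, 24, 25]; color 3: [17].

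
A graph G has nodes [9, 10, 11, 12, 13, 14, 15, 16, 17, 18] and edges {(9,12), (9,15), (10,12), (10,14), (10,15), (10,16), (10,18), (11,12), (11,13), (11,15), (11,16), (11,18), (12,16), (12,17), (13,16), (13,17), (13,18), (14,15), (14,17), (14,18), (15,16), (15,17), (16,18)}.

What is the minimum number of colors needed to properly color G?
Clique number ω(G) = 4 (lower bound: χ ≥ ω).
The clique on [11, 13, 16, 18] has size 4, forcing χ ≥ 4, and the coloring below uses 4 colors, so χ(G) = 4.
A valid 4-coloring: color 1: [9, 16, 17]; color 2: [12, 15, 18]; color 3: [10, 13]; color 4: [11, 14].

χ(G) = 4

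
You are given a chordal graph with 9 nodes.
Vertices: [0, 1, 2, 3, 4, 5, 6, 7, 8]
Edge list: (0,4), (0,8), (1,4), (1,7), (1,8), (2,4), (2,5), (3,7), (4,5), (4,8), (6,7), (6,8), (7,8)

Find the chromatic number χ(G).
Clique number ω(G) = 3 (lower bound: χ ≥ ω).
The clique on [0, 4, 8] has size 3, forcing χ ≥ 3, and the coloring below uses 3 colors, so χ(G) = 3.
A valid 3-coloring: color 1: [4, 7]; color 2: [3, 5, 8]; color 3: [0, 1, 2, 6].

χ(G) = 3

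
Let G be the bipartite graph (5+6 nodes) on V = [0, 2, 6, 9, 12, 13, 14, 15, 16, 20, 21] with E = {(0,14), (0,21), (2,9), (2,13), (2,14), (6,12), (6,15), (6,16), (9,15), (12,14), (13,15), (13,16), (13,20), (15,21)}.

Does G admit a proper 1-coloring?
No, G is not 1-colorable

Edge (0,21) forces its endpoints to differ, so 1 color is not enough.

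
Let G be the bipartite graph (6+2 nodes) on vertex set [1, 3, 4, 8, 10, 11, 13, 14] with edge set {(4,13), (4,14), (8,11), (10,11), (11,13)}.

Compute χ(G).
Clique number ω(G) = 2 (lower bound: χ ≥ ω).
The graph is bipartite (no odd cycle), so 2 colors suffice: χ(G) = 2.
A valid 2-coloring: color 1: [1, 3, 4, 11]; color 2: [8, 10, 13, 14].

χ(G) = 2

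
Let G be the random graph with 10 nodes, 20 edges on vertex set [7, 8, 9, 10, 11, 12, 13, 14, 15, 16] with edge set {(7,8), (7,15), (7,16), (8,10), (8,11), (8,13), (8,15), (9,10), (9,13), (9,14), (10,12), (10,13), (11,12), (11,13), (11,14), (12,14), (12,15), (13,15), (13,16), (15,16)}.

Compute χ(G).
Clique number ω(G) = 3 (lower bound: χ ≥ ω).
The clique on [11, 12, 14] has size 3, forcing χ ≥ 3, and the coloring below uses 3 colors, so χ(G) = 3.
A valid 3-coloring: color 1: [7, 13, 14]; color 2: [8, 9, 12, 16]; color 3: [10, 11, 15].

χ(G) = 3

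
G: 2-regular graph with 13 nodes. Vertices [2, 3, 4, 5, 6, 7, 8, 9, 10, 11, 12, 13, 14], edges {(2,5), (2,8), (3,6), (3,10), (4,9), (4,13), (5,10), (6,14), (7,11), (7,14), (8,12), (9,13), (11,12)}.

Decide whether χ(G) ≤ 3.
A valid 3-coloring: color 1: [3, 5, 8, 9, 11, 14]; color 2: [2, 4, 6, 7, 10, 12]; color 3: [13].
(χ(G) = 3 ≤ 3.)

Yes, G is 3-colorable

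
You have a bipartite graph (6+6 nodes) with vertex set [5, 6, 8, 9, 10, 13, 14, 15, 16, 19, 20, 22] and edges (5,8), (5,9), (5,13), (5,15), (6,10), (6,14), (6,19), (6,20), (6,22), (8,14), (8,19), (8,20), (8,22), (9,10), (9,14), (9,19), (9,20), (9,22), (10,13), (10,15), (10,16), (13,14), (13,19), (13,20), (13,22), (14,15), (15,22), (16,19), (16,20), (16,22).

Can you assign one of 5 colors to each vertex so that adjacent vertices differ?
Yes, G is 5-colorable

A valid 5-coloring: color 1: [6, 8, 9, 13, 15, 16]; color 2: [5, 10, 14, 19, 20, 22].
(χ(G) = 2 ≤ 5.)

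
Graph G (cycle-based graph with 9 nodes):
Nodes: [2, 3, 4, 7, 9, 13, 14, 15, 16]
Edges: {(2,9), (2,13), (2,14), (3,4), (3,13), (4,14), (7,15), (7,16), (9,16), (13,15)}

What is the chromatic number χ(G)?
χ(G) = 3

Clique number ω(G) = 2 (lower bound: χ ≥ ω).
Odd cycle [4, 14, 2, 13, 3] needs 3 colors (χ ≥ 3).
The coloring below uses 3 colors, so χ(G) = 3.
A valid 3-coloring: color 1: [7, 9, 13, 14]; color 2: [2, 4, 15, 16]; color 3: [3].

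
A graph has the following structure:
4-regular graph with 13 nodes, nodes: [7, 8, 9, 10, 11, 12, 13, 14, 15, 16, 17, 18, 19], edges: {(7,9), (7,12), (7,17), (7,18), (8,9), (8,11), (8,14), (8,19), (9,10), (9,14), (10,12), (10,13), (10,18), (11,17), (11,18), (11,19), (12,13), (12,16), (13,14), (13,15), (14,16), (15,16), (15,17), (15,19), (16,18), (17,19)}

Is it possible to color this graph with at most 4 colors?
Yes, G is 4-colorable

A valid 4-coloring: color 1: [8, 13, 16, 17]; color 2: [7, 10, 11, 14, 15]; color 3: [9, 12, 18, 19].
(χ(G) = 3 ≤ 4.)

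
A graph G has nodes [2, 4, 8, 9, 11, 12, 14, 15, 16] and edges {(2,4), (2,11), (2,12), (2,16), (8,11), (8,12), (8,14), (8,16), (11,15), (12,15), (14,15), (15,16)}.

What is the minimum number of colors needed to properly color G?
χ(G) = 2

Clique number ω(G) = 2 (lower bound: χ ≥ ω).
The graph is bipartite (no odd cycle), so 2 colors suffice: χ(G) = 2.
A valid 2-coloring: color 1: [2, 8, 9, 15]; color 2: [4, 11, 12, 14, 16].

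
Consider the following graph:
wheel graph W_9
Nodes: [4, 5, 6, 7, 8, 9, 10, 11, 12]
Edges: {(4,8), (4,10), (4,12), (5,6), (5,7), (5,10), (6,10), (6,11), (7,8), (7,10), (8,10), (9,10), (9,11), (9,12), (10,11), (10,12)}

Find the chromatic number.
χ(G) = 3

Clique number ω(G) = 3 (lower bound: χ ≥ ω).
The clique on [4, 8, 10] has size 3, forcing χ ≥ 3, and the coloring below uses 3 colors, so χ(G) = 3.
A valid 3-coloring: color 1: [10]; color 2: [5, 8, 11, 12]; color 3: [4, 6, 7, 9].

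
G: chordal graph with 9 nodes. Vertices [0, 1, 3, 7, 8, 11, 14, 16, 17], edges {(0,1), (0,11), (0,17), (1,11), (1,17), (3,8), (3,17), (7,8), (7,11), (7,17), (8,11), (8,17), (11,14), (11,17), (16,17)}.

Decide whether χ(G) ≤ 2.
No, G is not 2-colorable

The clique on vertices [0, 1, 11, 17] has size 4 > 2, so it alone needs 4 colors.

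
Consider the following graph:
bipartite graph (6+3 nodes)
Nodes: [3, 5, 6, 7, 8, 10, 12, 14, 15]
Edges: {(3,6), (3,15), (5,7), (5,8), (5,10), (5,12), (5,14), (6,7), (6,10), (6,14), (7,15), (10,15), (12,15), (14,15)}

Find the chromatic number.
χ(G) = 2

Clique number ω(G) = 2 (lower bound: χ ≥ ω).
The graph is bipartite (no odd cycle), so 2 colors suffice: χ(G) = 2.
A valid 2-coloring: color 1: [5, 6, 15]; color 2: [3, 7, 8, 10, 12, 14].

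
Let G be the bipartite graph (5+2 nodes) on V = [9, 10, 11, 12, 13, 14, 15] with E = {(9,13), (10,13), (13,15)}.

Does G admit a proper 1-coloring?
Edge (9,13) forces its endpoints to differ, so 1 color is not enough.

No, G is not 1-colorable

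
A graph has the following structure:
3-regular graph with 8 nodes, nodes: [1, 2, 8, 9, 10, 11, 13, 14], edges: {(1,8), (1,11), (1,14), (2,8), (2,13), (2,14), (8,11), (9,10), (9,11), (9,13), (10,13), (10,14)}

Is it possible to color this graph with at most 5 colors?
Yes, G is 5-colorable

A valid 5-coloring: color 1: [1, 2, 10]; color 2: [11, 13, 14]; color 3: [8, 9].
(χ(G) = 3 ≤ 5.)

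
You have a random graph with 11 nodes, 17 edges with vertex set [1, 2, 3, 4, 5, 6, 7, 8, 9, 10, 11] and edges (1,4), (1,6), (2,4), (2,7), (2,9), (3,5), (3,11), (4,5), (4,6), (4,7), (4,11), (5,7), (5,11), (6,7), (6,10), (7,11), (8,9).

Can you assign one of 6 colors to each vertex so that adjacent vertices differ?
Yes, G is 6-colorable

A valid 6-coloring: color 1: [3, 4, 9, 10]; color 2: [1, 7, 8]; color 3: [2, 5, 6]; color 4: [11].
(χ(G) = 4 ≤ 6.)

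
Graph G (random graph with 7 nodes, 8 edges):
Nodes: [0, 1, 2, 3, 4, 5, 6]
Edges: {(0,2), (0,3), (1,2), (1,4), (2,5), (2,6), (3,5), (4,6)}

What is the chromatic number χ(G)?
Clique number ω(G) = 2 (lower bound: χ ≥ ω).
The graph is bipartite (no odd cycle), so 2 colors suffice: χ(G) = 2.
A valid 2-coloring: color 1: [2, 3, 4]; color 2: [0, 1, 5, 6].

χ(G) = 2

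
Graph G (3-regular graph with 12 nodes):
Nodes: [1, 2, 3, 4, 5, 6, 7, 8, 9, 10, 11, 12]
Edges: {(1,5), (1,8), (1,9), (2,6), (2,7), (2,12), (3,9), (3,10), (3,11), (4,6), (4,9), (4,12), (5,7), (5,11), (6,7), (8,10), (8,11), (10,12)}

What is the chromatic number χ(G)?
χ(G) = 3

Clique number ω(G) = 3 (lower bound: χ ≥ ω).
The clique on [2, 6, 7] has size 3, forcing χ ≥ 3, and the coloring below uses 3 colors, so χ(G) = 3.
A valid 3-coloring: color 1: [7, 9, 10, 11]; color 2: [3, 5, 6, 8, 12]; color 3: [1, 2, 4].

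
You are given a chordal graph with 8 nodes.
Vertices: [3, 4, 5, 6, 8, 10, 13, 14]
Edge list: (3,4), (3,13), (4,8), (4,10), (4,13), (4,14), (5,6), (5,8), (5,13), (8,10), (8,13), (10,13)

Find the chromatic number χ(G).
χ(G) = 4

Clique number ω(G) = 4 (lower bound: χ ≥ ω).
The clique on [4, 8, 10, 13] has size 4, forcing χ ≥ 4, and the coloring below uses 4 colors, so χ(G) = 4.
A valid 4-coloring: color 1: [4, 5]; color 2: [6, 13, 14]; color 3: [3, 8]; color 4: [10].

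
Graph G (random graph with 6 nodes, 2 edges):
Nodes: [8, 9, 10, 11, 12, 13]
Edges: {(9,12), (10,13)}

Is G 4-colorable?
A valid 4-coloring: color 1: [8, 10, 11, 12]; color 2: [9, 13].
(χ(G) = 2 ≤ 4.)

Yes, G is 4-colorable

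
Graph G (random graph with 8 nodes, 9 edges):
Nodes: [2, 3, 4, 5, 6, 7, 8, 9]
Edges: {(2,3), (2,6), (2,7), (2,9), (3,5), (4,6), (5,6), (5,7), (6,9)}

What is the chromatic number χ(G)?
Clique number ω(G) = 3 (lower bound: χ ≥ ω).
The clique on [2, 6, 9] has size 3, forcing χ ≥ 3, and the coloring below uses 3 colors, so χ(G) = 3.
A valid 3-coloring: color 1: [2, 4, 5, 8]; color 2: [3, 6, 7]; color 3: [9].

χ(G) = 3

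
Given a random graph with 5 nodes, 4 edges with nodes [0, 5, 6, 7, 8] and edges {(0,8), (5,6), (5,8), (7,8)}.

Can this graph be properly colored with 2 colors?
Yes, G is 2-colorable

A valid 2-coloring: color 1: [6, 8]; color 2: [0, 5, 7].
(χ(G) = 2 ≤ 2.)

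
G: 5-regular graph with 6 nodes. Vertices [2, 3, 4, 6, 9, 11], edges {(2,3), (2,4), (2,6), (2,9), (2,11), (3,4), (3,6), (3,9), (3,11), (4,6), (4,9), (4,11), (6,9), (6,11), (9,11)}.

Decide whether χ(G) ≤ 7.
A valid 7-coloring: color 1: [3]; color 2: [11]; color 3: [6]; color 4: [4]; color 5: [2]; color 6: [9].
(χ(G) = 6 ≤ 7.)

Yes, G is 7-colorable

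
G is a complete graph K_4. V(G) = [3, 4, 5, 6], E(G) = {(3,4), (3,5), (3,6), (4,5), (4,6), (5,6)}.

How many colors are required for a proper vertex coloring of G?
Clique number ω(G) = 4 (lower bound: χ ≥ ω).
The clique on [3, 4, 5, 6] has size 4, forcing χ ≥ 4, and the coloring below uses 4 colors, so χ(G) = 4.
A valid 4-coloring: color 1: [6]; color 2: [3]; color 3: [5]; color 4: [4].

χ(G) = 4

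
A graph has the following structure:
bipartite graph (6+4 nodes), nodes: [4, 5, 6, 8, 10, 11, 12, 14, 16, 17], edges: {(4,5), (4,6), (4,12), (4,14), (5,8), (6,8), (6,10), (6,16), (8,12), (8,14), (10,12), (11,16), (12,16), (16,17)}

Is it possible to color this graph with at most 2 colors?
Yes, G is 2-colorable

A valid 2-coloring: color 1: [5, 6, 11, 12, 14, 17]; color 2: [4, 8, 10, 16].
(χ(G) = 2 ≤ 2.)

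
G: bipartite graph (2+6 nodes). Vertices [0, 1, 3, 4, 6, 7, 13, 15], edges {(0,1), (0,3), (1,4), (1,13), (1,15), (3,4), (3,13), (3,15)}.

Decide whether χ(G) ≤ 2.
A valid 2-coloring: color 1: [1, 3, 6, 7]; color 2: [0, 4, 13, 15].
(χ(G) = 2 ≤ 2.)

Yes, G is 2-colorable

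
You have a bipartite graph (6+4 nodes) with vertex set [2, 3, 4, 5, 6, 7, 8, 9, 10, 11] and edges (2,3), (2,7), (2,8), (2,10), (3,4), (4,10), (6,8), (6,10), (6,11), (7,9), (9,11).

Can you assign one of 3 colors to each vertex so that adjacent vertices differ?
Yes, G is 3-colorable

A valid 3-coloring: color 1: [2, 4, 5, 6, 9]; color 2: [3, 7, 8, 10, 11].
(χ(G) = 2 ≤ 3.)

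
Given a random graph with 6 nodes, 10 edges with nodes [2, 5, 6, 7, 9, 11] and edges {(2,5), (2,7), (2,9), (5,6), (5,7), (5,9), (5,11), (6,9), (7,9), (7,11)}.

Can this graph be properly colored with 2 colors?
The clique on vertices [2, 5, 7, 9] has size 4 > 2, so it alone needs 4 colors.

No, G is not 2-colorable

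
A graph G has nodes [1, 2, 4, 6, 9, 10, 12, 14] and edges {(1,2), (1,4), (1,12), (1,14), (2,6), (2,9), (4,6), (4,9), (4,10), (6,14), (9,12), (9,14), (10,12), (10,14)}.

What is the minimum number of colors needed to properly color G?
χ(G) = 2

Clique number ω(G) = 2 (lower bound: χ ≥ ω).
The graph is bipartite (no odd cycle), so 2 colors suffice: χ(G) = 2.
A valid 2-coloring: color 1: [2, 4, 12, 14]; color 2: [1, 6, 9, 10].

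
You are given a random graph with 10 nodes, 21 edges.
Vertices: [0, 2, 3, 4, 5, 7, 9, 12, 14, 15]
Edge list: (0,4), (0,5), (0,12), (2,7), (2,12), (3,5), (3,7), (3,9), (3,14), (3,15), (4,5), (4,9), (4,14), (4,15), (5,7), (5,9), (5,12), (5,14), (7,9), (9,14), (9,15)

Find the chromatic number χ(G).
Clique number ω(G) = 4 (lower bound: χ ≥ ω).
The clique on [3, 5, 9, 14] has size 4, forcing χ ≥ 4, and the coloring below uses 4 colors, so χ(G) = 4.
A valid 4-coloring: color 1: [2, 5, 15]; color 2: [0, 9]; color 3: [3, 4, 12]; color 4: [7, 14].

χ(G) = 4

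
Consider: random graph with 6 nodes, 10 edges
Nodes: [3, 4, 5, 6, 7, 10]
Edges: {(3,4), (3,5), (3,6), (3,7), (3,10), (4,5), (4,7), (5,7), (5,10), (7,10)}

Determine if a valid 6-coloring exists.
A valid 6-coloring: color 1: [3]; color 2: [5, 6]; color 3: [7]; color 4: [4, 10].
(χ(G) = 4 ≤ 6.)

Yes, G is 6-colorable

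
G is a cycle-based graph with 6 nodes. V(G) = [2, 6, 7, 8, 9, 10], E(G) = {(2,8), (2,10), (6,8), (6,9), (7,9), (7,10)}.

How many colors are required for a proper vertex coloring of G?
Clique number ω(G) = 2 (lower bound: χ ≥ ω).
The graph is bipartite (no odd cycle), so 2 colors suffice: χ(G) = 2.
A valid 2-coloring: color 1: [8, 9, 10]; color 2: [2, 6, 7].

χ(G) = 2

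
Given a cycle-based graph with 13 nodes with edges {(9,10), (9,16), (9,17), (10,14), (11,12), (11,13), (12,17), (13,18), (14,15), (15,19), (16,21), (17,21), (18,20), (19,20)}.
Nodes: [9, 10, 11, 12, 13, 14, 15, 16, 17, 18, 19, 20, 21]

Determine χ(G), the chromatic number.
Clique number ω(G) = 2 (lower bound: χ ≥ ω).
Odd cycle [20, 18, 13, 11, 12, 17, 9, 10, 14, 15, 19] needs 3 colors (χ ≥ 3).
The coloring below uses 3 colors, so χ(G) = 3.
A valid 3-coloring: color 1: [10, 11, 16, 17, 18, 19]; color 2: [9, 12, 13, 15, 20, 21]; color 3: [14].

χ(G) = 3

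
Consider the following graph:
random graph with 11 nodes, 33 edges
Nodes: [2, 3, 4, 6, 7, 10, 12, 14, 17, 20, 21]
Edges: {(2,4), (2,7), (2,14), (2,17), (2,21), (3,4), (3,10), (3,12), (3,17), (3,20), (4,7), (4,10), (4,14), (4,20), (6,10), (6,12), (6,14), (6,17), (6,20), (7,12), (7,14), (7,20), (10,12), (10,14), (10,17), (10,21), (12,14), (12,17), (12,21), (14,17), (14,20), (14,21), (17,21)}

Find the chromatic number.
Clique number ω(G) = 5 (lower bound: χ ≥ ω).
The clique on [10, 12, 14, 17, 21] has size 5, forcing χ ≥ 5, and the coloring below uses 5 colors, so χ(G) = 5.
A valid 5-coloring: color 1: [3, 14]; color 2: [7, 17]; color 3: [2, 10, 20]; color 4: [4, 12]; color 5: [6, 21].

χ(G) = 5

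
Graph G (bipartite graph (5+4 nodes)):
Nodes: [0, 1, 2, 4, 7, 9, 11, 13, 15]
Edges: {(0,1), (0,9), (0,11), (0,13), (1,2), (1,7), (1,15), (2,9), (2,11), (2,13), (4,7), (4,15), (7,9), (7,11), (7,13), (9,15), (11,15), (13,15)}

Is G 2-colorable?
Yes, G is 2-colorable

A valid 2-coloring: color 1: [0, 2, 7, 15]; color 2: [1, 4, 9, 11, 13].
(χ(G) = 2 ≤ 2.)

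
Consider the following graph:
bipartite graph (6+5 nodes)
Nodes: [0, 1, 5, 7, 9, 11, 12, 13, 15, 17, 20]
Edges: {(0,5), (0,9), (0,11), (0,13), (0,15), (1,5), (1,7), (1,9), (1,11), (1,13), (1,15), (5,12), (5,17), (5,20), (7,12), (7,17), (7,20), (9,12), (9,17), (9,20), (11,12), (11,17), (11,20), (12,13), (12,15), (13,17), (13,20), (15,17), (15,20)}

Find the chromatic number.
χ(G) = 2

Clique number ω(G) = 2 (lower bound: χ ≥ ω).
The graph is bipartite (no odd cycle), so 2 colors suffice: χ(G) = 2.
A valid 2-coloring: color 1: [0, 1, 12, 17, 20]; color 2: [5, 7, 9, 11, 13, 15].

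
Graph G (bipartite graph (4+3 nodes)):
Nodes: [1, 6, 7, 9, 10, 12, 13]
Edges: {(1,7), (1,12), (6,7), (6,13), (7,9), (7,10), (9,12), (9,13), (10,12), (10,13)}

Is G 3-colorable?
Yes, G is 3-colorable

A valid 3-coloring: color 1: [7, 12, 13]; color 2: [1, 6, 9, 10].
(χ(G) = 2 ≤ 3.)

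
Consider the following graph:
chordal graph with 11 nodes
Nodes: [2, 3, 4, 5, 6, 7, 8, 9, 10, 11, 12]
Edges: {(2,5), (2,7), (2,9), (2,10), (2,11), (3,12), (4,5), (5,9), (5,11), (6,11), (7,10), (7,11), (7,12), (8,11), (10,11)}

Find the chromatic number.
Clique number ω(G) = 4 (lower bound: χ ≥ ω).
The clique on [2, 7, 10, 11] has size 4, forcing χ ≥ 4, and the coloring below uses 4 colors, so χ(G) = 4.
A valid 4-coloring: color 1: [4, 9, 11, 12]; color 2: [2, 3, 6, 8]; color 3: [5, 7]; color 4: [10].

χ(G) = 4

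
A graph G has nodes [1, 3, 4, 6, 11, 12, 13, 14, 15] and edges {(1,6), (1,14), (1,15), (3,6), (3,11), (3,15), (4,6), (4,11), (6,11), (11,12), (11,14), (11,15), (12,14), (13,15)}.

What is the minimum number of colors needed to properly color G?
Clique number ω(G) = 3 (lower bound: χ ≥ ω).
The clique on [3, 6, 11] has size 3, forcing χ ≥ 3, and the coloring below uses 3 colors, so χ(G) = 3.
A valid 3-coloring: color 1: [1, 11, 13]; color 2: [6, 14, 15]; color 3: [3, 4, 12].

χ(G) = 3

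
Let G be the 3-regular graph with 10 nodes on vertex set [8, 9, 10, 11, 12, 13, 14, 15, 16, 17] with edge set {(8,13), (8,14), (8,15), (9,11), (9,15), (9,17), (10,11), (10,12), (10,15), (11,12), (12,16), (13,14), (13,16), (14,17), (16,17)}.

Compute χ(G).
Clique number ω(G) = 3 (lower bound: χ ≥ ω).
The clique on [8, 13, 14] has size 3, forcing χ ≥ 3, and the coloring below uses 3 colors, so χ(G) = 3.
A valid 3-coloring: color 1: [9, 10, 14, 16]; color 2: [8, 12, 17]; color 3: [11, 13, 15].

χ(G) = 3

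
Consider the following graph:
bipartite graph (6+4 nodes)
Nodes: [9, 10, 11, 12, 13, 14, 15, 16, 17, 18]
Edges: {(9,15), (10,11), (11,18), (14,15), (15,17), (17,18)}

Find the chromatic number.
Clique number ω(G) = 2 (lower bound: χ ≥ ω).
The graph is bipartite (no odd cycle), so 2 colors suffice: χ(G) = 2.
A valid 2-coloring: color 1: [10, 12, 13, 15, 16, 18]; color 2: [9, 11, 14, 17].

χ(G) = 2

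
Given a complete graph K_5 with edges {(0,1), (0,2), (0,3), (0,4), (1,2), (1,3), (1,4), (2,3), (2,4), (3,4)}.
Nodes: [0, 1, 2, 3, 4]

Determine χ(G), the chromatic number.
χ(G) = 5

Clique number ω(G) = 5 (lower bound: χ ≥ ω).
The clique on [0, 1, 2, 3, 4] has size 5, forcing χ ≥ 5, and the coloring below uses 5 colors, so χ(G) = 5.
A valid 5-coloring: color 1: [2]; color 2: [1]; color 3: [4]; color 4: [0]; color 5: [3].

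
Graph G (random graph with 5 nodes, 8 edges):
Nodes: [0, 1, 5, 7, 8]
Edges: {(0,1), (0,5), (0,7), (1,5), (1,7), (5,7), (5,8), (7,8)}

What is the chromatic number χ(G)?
χ(G) = 4

Clique number ω(G) = 4 (lower bound: χ ≥ ω).
The clique on [0, 1, 5, 7] has size 4, forcing χ ≥ 4, and the coloring below uses 4 colors, so χ(G) = 4.
A valid 4-coloring: color 1: [5]; color 2: [7]; color 3: [0, 8]; color 4: [1].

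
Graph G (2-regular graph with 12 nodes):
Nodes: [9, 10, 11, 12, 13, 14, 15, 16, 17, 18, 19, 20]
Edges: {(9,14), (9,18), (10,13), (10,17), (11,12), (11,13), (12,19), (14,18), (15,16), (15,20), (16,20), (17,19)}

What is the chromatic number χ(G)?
χ(G) = 3

Clique number ω(G) = 3 (lower bound: χ ≥ ω).
The clique on [9, 14, 18] has size 3, forcing χ ≥ 3, and the coloring below uses 3 colors, so χ(G) = 3.
A valid 3-coloring: color 1: [10, 11, 14, 19, 20]; color 2: [12, 13, 16, 17, 18]; color 3: [9, 15].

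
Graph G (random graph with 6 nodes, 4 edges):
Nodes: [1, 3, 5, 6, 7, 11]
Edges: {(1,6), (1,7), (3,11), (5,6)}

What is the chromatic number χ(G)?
Clique number ω(G) = 2 (lower bound: χ ≥ ω).
The graph is bipartite (no odd cycle), so 2 colors suffice: χ(G) = 2.
A valid 2-coloring: color 1: [3, 6, 7]; color 2: [1, 5, 11].

χ(G) = 2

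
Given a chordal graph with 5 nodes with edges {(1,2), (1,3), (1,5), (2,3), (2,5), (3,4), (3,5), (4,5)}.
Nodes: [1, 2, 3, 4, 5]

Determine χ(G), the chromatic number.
Clique number ω(G) = 4 (lower bound: χ ≥ ω).
The clique on [1, 2, 3, 5] has size 4, forcing χ ≥ 4, and the coloring below uses 4 colors, so χ(G) = 4.
A valid 4-coloring: color 1: [3]; color 2: [5]; color 3: [2, 4]; color 4: [1].

χ(G) = 4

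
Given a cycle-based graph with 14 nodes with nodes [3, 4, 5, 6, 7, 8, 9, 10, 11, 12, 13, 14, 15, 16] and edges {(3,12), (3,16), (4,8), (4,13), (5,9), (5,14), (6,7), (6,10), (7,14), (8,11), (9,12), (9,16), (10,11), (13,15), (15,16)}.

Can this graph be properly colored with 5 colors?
A valid 5-coloring: color 1: [5, 7, 8, 10, 12, 13, 16]; color 2: [3, 4, 6, 9, 11, 14, 15].
(χ(G) = 2 ≤ 5.)

Yes, G is 5-colorable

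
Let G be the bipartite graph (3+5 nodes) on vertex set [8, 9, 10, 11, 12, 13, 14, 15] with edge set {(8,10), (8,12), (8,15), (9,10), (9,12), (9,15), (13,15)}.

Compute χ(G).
χ(G) = 2

Clique number ω(G) = 2 (lower bound: χ ≥ ω).
The graph is bipartite (no odd cycle), so 2 colors suffice: χ(G) = 2.
A valid 2-coloring: color 1: [10, 11, 12, 14, 15]; color 2: [8, 9, 13].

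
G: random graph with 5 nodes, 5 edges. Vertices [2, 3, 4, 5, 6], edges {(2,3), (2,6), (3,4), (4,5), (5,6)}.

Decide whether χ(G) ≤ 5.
Yes, G is 5-colorable

A valid 5-coloring: color 1: [2, 4]; color 2: [3, 6]; color 3: [5].
(χ(G) = 3 ≤ 5.)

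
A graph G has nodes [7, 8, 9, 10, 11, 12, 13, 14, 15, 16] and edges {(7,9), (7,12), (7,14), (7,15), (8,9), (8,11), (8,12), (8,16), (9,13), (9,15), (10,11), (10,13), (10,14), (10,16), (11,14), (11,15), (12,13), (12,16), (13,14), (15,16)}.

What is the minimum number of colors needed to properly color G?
χ(G) = 3

Clique number ω(G) = 3 (lower bound: χ ≥ ω).
The clique on [7, 9, 15] has size 3, forcing χ ≥ 3, and the coloring below uses 3 colors, so χ(G) = 3.
A valid 3-coloring: color 1: [7, 11, 13, 16]; color 2: [9, 10, 12]; color 3: [8, 14, 15].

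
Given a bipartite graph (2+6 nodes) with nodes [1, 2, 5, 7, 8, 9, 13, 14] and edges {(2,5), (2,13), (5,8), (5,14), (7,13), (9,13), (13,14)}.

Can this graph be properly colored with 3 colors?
Yes, G is 3-colorable

A valid 3-coloring: color 1: [1, 5, 13]; color 2: [2, 7, 8, 9, 14].
(χ(G) = 2 ≤ 3.)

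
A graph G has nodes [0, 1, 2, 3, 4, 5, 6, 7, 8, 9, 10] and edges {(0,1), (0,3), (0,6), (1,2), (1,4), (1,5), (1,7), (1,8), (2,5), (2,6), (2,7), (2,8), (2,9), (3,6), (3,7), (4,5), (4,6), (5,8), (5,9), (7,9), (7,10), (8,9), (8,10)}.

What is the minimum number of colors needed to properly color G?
Clique number ω(G) = 4 (lower bound: χ ≥ ω).
The clique on [1, 2, 5, 8] has size 4, forcing χ ≥ 4, and the coloring below uses 4 colors, so χ(G) = 4.
A valid 4-coloring: color 1: [1, 6, 9, 10]; color 2: [2, 3, 4]; color 3: [0, 7, 8]; color 4: [5].

χ(G) = 4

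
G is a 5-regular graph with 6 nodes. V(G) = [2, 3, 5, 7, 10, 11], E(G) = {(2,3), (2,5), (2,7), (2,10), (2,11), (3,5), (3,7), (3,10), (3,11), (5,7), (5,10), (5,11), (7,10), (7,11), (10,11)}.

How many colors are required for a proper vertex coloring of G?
Clique number ω(G) = 6 (lower bound: χ ≥ ω).
The clique on [2, 3, 5, 7, 10, 11] has size 6, forcing χ ≥ 6, and the coloring below uses 6 colors, so χ(G) = 6.
A valid 6-coloring: color 1: [2]; color 2: [7]; color 3: [5]; color 4: [3]; color 5: [11]; color 6: [10].

χ(G) = 6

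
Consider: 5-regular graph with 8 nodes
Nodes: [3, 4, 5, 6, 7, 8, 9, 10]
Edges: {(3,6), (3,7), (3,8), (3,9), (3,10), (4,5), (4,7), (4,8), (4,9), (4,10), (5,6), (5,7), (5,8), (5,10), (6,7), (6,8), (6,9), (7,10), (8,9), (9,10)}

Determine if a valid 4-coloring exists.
Yes, G is 4-colorable

A valid 4-coloring: color 1: [7, 9]; color 2: [4, 6]; color 3: [8, 10]; color 4: [3, 5].
(χ(G) = 4 ≤ 4.)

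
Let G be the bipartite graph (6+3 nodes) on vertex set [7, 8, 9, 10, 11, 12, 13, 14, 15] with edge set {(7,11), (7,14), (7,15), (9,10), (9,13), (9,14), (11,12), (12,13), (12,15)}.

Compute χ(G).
Clique number ω(G) = 2 (lower bound: χ ≥ ω).
The graph is bipartite (no odd cycle), so 2 colors suffice: χ(G) = 2.
A valid 2-coloring: color 1: [7, 8, 9, 12]; color 2: [10, 11, 13, 14, 15].

χ(G) = 2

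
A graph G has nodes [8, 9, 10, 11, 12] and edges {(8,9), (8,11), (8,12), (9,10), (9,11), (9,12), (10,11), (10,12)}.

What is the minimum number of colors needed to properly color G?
χ(G) = 3

Clique number ω(G) = 3 (lower bound: χ ≥ ω).
The clique on [8, 9, 11] has size 3, forcing χ ≥ 3, and the coloring below uses 3 colors, so χ(G) = 3.
A valid 3-coloring: color 1: [9]; color 2: [8, 10]; color 3: [11, 12].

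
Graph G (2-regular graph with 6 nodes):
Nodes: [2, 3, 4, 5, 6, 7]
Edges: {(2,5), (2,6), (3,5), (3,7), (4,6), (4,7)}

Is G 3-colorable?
A valid 3-coloring: color 1: [5, 6, 7]; color 2: [2, 3, 4].
(χ(G) = 2 ≤ 3.)

Yes, G is 3-colorable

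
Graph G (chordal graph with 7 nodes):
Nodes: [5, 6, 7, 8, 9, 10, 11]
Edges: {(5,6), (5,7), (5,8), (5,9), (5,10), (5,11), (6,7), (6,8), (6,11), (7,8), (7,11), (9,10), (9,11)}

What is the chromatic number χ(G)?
χ(G) = 4

Clique number ω(G) = 4 (lower bound: χ ≥ ω).
The clique on [5, 6, 7, 8] has size 4, forcing χ ≥ 4, and the coloring below uses 4 colors, so χ(G) = 4.
A valid 4-coloring: color 1: [5]; color 2: [7, 9]; color 3: [6, 10]; color 4: [8, 11].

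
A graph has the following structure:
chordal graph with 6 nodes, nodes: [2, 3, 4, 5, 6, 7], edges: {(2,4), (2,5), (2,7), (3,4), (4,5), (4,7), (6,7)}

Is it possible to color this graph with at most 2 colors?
The clique on vertices [2, 4, 5] has size 3 > 2, so it alone needs 3 colors.

No, G is not 2-colorable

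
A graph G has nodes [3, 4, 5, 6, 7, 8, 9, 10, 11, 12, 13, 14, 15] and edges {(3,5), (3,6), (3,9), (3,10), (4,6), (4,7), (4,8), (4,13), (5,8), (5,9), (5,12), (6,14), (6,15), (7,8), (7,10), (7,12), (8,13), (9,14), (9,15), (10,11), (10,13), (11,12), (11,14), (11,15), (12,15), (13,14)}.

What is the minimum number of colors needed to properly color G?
Clique number ω(G) = 3 (lower bound: χ ≥ ω).
The clique on [3, 5, 9] has size 3, forcing χ ≥ 3, and the coloring below uses 3 colors, so χ(G) = 3.
A valid 3-coloring: color 1: [6, 8, 9, 10, 12]; color 2: [3, 4, 14, 15]; color 3: [5, 7, 11, 13].

χ(G) = 3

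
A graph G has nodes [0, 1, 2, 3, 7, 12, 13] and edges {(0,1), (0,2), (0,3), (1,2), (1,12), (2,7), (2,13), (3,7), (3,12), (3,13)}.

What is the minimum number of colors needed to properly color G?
Clique number ω(G) = 3 (lower bound: χ ≥ ω).
The clique on [0, 1, 2] has size 3, forcing χ ≥ 3, and the coloring below uses 3 colors, so χ(G) = 3.
A valid 3-coloring: color 1: [2, 3]; color 2: [0, 7, 12, 13]; color 3: [1].

χ(G) = 3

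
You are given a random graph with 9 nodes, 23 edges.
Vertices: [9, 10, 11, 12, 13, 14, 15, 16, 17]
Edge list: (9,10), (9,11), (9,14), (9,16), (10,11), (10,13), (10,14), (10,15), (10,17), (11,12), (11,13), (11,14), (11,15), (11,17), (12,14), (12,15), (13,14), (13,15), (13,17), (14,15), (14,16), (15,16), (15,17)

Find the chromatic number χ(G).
Clique number ω(G) = 5 (lower bound: χ ≥ ω).
The clique on [10, 11, 13, 15, 17] has size 5, forcing χ ≥ 5, and the coloring below uses 5 colors, so χ(G) = 5.
A valid 5-coloring: color 1: [9, 15]; color 2: [14, 17]; color 3: [11, 16]; color 4: [10, 12]; color 5: [13].

χ(G) = 5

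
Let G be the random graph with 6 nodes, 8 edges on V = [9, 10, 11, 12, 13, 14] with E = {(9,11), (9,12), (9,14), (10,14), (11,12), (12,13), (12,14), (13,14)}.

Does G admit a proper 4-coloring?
Yes, G is 4-colorable

A valid 4-coloring: color 1: [10, 12]; color 2: [11, 14]; color 3: [9, 13].
(χ(G) = 3 ≤ 4.)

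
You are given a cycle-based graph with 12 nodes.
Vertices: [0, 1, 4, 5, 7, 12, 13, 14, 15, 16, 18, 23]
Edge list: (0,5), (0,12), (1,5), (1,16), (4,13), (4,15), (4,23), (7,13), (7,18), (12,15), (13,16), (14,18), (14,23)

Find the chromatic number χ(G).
χ(G) = 2

Clique number ω(G) = 2 (lower bound: χ ≥ ω).
The graph is bipartite (no odd cycle), so 2 colors suffice: χ(G) = 2.
A valid 2-coloring: color 1: [4, 5, 7, 12, 14, 16]; color 2: [0, 1, 13, 15, 18, 23].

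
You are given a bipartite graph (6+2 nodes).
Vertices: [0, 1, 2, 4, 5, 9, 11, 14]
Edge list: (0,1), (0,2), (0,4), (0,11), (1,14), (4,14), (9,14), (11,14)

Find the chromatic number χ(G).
χ(G) = 2

Clique number ω(G) = 2 (lower bound: χ ≥ ω).
The graph is bipartite (no odd cycle), so 2 colors suffice: χ(G) = 2.
A valid 2-coloring: color 1: [0, 5, 14]; color 2: [1, 2, 4, 9, 11].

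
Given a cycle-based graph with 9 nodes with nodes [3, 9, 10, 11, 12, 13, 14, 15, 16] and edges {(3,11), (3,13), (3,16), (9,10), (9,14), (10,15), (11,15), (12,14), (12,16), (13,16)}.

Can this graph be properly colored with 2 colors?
The clique on vertices [3, 13, 16] has size 3 > 2, so it alone needs 3 colors.

No, G is not 2-colorable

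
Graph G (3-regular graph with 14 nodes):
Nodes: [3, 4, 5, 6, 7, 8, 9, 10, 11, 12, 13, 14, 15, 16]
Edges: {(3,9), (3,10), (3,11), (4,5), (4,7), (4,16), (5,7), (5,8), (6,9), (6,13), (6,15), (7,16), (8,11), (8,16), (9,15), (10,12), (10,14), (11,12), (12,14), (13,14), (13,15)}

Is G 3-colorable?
A valid 3-coloring: color 1: [5, 9, 10, 11, 13, 16]; color 2: [3, 4, 6, 8, 12]; color 3: [7, 14, 15].
(χ(G) = 3 ≤ 3.)

Yes, G is 3-colorable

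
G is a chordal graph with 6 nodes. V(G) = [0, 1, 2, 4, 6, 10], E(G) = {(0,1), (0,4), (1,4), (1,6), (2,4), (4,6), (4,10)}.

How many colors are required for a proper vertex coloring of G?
χ(G) = 3

Clique number ω(G) = 3 (lower bound: χ ≥ ω).
The clique on [0, 1, 4] has size 3, forcing χ ≥ 3, and the coloring below uses 3 colors, so χ(G) = 3.
A valid 3-coloring: color 1: [4]; color 2: [1, 2, 10]; color 3: [0, 6].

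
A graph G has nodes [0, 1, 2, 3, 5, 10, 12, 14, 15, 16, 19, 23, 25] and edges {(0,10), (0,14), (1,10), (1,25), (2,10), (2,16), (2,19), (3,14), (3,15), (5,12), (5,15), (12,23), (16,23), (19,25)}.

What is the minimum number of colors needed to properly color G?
χ(G) = 3

Clique number ω(G) = 2 (lower bound: χ ≥ ω).
Odd cycle [10, 2, 19, 25, 1] needs 3 colors (χ ≥ 3).
The coloring below uses 3 colors, so χ(G) = 3.
A valid 3-coloring: color 1: [10, 12, 14, 15, 16, 25]; color 2: [0, 1, 2, 3, 5, 23]; color 3: [19].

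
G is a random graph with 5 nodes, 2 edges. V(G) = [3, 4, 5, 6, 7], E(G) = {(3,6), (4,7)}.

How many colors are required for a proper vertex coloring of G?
Clique number ω(G) = 2 (lower bound: χ ≥ ω).
The graph is bipartite (no odd cycle), so 2 colors suffice: χ(G) = 2.
A valid 2-coloring: color 1: [5, 6, 7]; color 2: [3, 4].

χ(G) = 2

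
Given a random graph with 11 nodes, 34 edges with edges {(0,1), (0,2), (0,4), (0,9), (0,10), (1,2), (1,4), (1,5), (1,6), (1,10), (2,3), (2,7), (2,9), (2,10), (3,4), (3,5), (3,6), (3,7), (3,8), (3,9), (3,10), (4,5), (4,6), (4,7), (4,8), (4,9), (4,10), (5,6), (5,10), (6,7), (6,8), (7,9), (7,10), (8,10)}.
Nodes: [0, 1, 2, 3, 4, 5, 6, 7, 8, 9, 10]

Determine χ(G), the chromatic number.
Clique number ω(G) = 4 (lower bound: χ ≥ ω).
The clique on [2, 3, 7, 9] has size 4, forcing χ ≥ 4, and the coloring below uses 4 colors, so χ(G) = 4.
A valid 4-coloring: color 1: [2, 4]; color 2: [1, 3]; color 3: [6, 9, 10]; color 4: [0, 5, 7, 8].

χ(G) = 4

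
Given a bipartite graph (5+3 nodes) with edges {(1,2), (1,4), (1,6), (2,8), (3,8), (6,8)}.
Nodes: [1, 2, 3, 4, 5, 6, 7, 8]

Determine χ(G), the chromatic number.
χ(G) = 2

Clique number ω(G) = 2 (lower bound: χ ≥ ω).
The graph is bipartite (no odd cycle), so 2 colors suffice: χ(G) = 2.
A valid 2-coloring: color 1: [1, 5, 7, 8]; color 2: [2, 3, 4, 6].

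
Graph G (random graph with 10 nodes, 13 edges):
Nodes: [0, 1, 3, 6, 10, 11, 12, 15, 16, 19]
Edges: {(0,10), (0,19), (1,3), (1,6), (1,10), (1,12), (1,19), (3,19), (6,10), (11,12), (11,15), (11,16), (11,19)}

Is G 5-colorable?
A valid 5-coloring: color 1: [0, 1, 11]; color 2: [10, 12, 15, 16, 19]; color 3: [3, 6].
(χ(G) = 3 ≤ 5.)

Yes, G is 5-colorable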